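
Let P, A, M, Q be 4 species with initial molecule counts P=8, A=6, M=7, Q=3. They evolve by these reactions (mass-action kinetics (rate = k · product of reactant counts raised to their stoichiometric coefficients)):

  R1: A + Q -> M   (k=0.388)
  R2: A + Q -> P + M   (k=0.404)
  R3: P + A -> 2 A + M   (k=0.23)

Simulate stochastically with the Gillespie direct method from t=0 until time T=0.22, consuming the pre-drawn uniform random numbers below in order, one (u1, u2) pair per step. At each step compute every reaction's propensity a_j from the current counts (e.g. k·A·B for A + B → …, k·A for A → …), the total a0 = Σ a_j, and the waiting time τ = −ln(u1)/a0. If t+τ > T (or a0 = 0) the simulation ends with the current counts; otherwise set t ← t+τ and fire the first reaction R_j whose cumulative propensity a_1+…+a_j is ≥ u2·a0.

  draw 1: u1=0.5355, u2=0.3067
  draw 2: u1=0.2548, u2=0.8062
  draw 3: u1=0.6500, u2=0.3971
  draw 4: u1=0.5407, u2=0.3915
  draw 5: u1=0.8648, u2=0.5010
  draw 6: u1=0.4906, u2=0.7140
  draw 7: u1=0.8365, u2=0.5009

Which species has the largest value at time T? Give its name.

Dominant species at T: M

t=0.000: P=8 A=6 M=7 Q=3
Draw 1: a1=6.984, a2=7.272, a3=11.040, a0=25.296; τ=−ln(0.5355)/25.296=0.025 → t=0.025; u2·a0=0.3067·25.296=7.758; a1=6.984 < 7.758 ≤ a1+a2=14.256 → R2 fires; P=9 A=5 M=8 Q=2
Draw 2: a1=3.880, a2=4.040, a3=10.350, a0=18.270; τ=−ln(0.2548)/18.270=0.075 → t=0.100; u2·a0=0.8062·18.270=14.729; a1+a2=7.920 < 14.729 ≤ a1+…+a3=18.270 → R3 fires; P=8 A=6 M=9 Q=2
Draw 3: a1=4.656, a2=4.848, a3=11.040, a0=20.544; τ=−ln(0.6500)/20.544=0.021 → t=0.120; u2·a0=0.3971·20.544=8.158; a1=4.656 < 8.158 ≤ a1+a2=9.504 → R2 fires; P=9 A=5 M=10 Q=1
Draw 4: a1=1.940, a2=2.020, a3=10.350, a0=14.310; τ=−ln(0.5407)/14.310=0.043 → t=0.163; u2·a0=0.3915·14.310=5.602; a1+a2=3.960 < 5.602 ≤ a1+…+a3=14.310 → R3 fires; P=8 A=6 M=11 Q=1
Draw 5: a1=2.328, a2=2.424, a3=11.040, a0=15.792; τ=−ln(0.8648)/15.792=0.009 → t=0.173; u2·a0=0.5010·15.792=7.912; a1+a2=4.752 < 7.912 ≤ a1+…+a3=15.792 → R3 fires; P=7 A=7 M=12 Q=1
Draw 6: a1=2.716, a2=2.828, a3=11.270, a0=16.814; τ=−ln(0.4906)/16.814=0.042 → t=0.215; u2·a0=0.7140·16.814=12.005; a1+a2=5.544 < 12.005 ≤ a1+…+a3=16.814 → R3 fires; P=6 A=8 M=13 Q=1
Draw 7: a1=3.104, a2=3.232, a3=11.040, a0=17.376; τ=−ln(0.8365)/17.376=0.010 → t=0.225 > T=0.22: stop.
At T=0.22: P=6 A=8 M=13 Q=1; the largest is M.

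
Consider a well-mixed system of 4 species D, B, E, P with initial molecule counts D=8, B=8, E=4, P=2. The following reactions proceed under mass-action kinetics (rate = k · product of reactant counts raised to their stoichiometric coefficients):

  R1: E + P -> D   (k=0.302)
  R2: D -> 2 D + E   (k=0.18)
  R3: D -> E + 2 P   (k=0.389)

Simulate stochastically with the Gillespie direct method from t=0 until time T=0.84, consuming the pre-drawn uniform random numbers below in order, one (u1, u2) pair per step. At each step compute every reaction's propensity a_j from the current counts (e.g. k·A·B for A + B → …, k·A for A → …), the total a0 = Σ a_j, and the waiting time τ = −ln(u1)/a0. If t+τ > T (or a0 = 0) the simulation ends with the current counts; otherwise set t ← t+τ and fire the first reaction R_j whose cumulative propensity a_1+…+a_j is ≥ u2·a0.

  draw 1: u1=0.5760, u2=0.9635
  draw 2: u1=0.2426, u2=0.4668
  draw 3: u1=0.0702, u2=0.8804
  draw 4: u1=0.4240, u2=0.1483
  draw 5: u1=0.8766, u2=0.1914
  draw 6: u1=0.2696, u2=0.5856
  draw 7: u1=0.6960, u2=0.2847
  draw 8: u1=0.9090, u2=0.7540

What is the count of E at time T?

E at T = 3

t=0.000: D=8 B=8 E=4 P=2
Draw 1: a1=2.416, a2=1.440, a3=3.112, a0=6.968; τ=−ln(0.5760)/6.968=0.079 → t=0.079; u2·a0=0.9635·6.968=6.714; a1+a2=3.856 < 6.714 ≤ a1+…+a3=6.968 → R3 fires; D=7 B=8 E=5 P=4
Draw 2: a1=6.040, a2=1.260, a3=2.723, a0=10.023; τ=−ln(0.2426)/10.023=0.141 → t=0.220; u2·a0=0.4668·10.023=4.679 ≤ a1=6.040 → R1 fires; D=8 B=8 E=4 P=3
Draw 3: a1=3.624, a2=1.440, a3=3.112, a0=8.176; τ=−ln(0.0702)/8.176=0.325 → t=0.545; u2·a0=0.8804·8.176=7.198; a1+a2=5.064 < 7.198 ≤ a1+…+a3=8.176 → R3 fires; D=7 B=8 E=5 P=5
Draw 4: a1=7.550, a2=1.260, a3=2.723, a0=11.533; τ=−ln(0.4240)/11.533=0.074 → t=0.620; u2·a0=0.1483·11.533=1.710 ≤ a1=7.550 → R1 fires; D=8 B=8 E=4 P=4
Draw 5: a1=4.832, a2=1.440, a3=3.112, a0=9.384; τ=−ln(0.8766)/9.384=0.014 → t=0.634; u2·a0=0.1914·9.384=1.796 ≤ a1=4.832 → R1 fires; D=9 B=8 E=3 P=3
Draw 6: a1=2.718, a2=1.620, a3=3.501, a0=7.839; τ=−ln(0.2696)/7.839=0.167 → t=0.801; u2·a0=0.5856·7.839=4.591; a1+a2=4.338 < 4.591 ≤ a1+…+a3=7.839 → R3 fires; D=8 B=8 E=4 P=5
Draw 7: a1=6.040, a2=1.440, a3=3.112, a0=10.592; τ=−ln(0.6960)/10.592=0.034 → t=0.835; u2·a0=0.2847·10.592=3.016 ≤ a1=6.040 → R1 fires; D=9 B=8 E=3 P=4
Draw 8: a1=3.624, a2=1.620, a3=3.501, a0=8.745; τ=−ln(0.9090)/8.745=0.011 → t=0.846 > T=0.84: stop.
Read off E at T=0.84: 3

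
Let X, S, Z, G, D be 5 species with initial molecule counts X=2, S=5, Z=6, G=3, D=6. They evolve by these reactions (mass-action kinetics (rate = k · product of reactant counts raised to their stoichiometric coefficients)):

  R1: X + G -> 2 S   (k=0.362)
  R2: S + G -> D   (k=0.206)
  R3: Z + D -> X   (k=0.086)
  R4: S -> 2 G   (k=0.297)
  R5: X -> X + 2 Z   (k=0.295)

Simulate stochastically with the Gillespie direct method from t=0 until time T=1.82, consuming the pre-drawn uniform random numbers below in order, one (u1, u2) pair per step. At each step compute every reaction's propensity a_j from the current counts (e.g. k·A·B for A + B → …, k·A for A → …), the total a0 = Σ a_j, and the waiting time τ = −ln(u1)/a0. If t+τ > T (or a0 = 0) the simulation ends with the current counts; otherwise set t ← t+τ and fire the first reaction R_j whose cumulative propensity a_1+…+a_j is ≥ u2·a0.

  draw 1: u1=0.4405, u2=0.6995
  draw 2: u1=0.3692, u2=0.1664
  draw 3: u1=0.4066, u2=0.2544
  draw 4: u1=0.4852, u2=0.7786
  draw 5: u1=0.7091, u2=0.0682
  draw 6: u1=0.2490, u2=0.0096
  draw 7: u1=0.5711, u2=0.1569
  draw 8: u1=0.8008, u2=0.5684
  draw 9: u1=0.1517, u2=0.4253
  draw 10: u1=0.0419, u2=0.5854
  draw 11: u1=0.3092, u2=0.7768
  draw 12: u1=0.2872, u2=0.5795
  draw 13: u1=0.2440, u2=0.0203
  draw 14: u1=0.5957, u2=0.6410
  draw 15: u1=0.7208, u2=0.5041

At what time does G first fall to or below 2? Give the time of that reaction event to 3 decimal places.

t=0.000: X=2 S=5 Z=6 G=3 D=6
Draw 1: a1=2.172, a2=3.090, a3=3.096, a4=1.485, a5=0.590, a0=10.433; τ=−ln(0.4405)/10.433=0.079 → t=0.079; u2·a0=0.6995·10.433=7.298; a1+a2=5.262 < 7.298 ≤ a1+…+a3=8.358 → R3 fires; X=3 S=5 Z=5 G=3 D=5
Draw 2: a1=3.258, a2=3.090, a3=2.150, a4=1.485, a5=0.885, a0=10.868; τ=−ln(0.3692)/10.868=0.092 → t=0.170; u2·a0=0.1664·10.868=1.808 ≤ a1=3.258 → R1 fires; X=2 S=7 Z=5 G=2 D=5
Draw 3: a1=1.448, a2=2.884, a3=2.150, a4=2.079, a5=0.590, a0=9.151; τ=−ln(0.4066)/9.151=0.098 → t=0.269; u2·a0=0.2544·9.151=2.328; a1=1.448 < 2.328 ≤ a1+a2=4.332 → R2 fires; X=2 S=6 Z=5 G=1 D=6
Draw 4: a1=0.724, a2=1.236, a3=2.580, a4=1.782, a5=0.590, a0=6.912; τ=−ln(0.4852)/6.912=0.105 → t=0.373; u2·a0=0.7786·6.912=5.382; a1+…+a3=4.540 < 5.382 ≤ a1+…+a4=6.322 → R4 fires; X=2 S=5 Z=5 G=3 D=6
Draw 5: a1=2.172, a2=3.090, a3=2.580, a4=1.485, a5=0.590, a0=9.917; τ=−ln(0.7091)/9.917=0.035 → t=0.408; u2·a0=0.0682·9.917=0.676 ≤ a1=2.172 → R1 fires; X=1 S=7 Z=5 G=2 D=6
Draw 6: a1=0.724, a2=2.884, a3=2.580, a4=2.079, a5=0.295, a0=8.562; τ=−ln(0.2490)/8.562=0.162 → t=0.570; u2·a0=0.0096·8.562=0.082 ≤ a1=0.724 → R1 fires; X=0 S=9 Z=5 G=1 D=6
Draw 7: a1=0.000, a2=1.854, a3=2.580, a4=2.673, a5=0.000, a0=7.107; τ=−ln(0.5711)/7.107=0.079 → t=0.649; u2·a0=0.1569·7.107=1.115; a1=0.000 < 1.115 ≤ a1+a2=1.854 → R2 fires; X=0 S=8 Z=5 G=0 D=7
Draw 8: a1=0.000, a2=0.000, a3=3.010, a4=2.376, a5=0.000, a0=5.386; τ=−ln(0.8008)/5.386=0.041 → t=0.690; u2·a0=0.5684·5.386=3.061; a1+…+a3=3.010 < 3.061 ≤ a1+…+a4=5.386 → R4 fires; X=0 S=7 Z=5 G=2 D=7
Draw 9: a1=0.000, a2=2.884, a3=3.010, a4=2.079, a5=0.000, a0=7.973; τ=−ln(0.1517)/7.973=0.237 → t=0.927; u2·a0=0.4253·7.973=3.391; a1+a2=2.884 < 3.391 ≤ a1+…+a3=5.894 → R3 fires; X=1 S=7 Z=4 G=2 D=6
Draw 10: a1=0.724, a2=2.884, a3=2.064, a4=2.079, a5=0.295, a0=8.046; τ=−ln(0.0419)/8.046=0.394 → t=1.321; u2·a0=0.5854·8.046=4.710; a1+a2=3.608 < 4.710 ≤ a1+…+a3=5.672 → R3 fires; X=2 S=7 Z=3 G=2 D=5
Draw 11: a1=1.448, a2=2.884, a3=1.290, a4=2.079, a5=0.590, a0=8.291; τ=−ln(0.3092)/8.291=0.142 → t=1.463; u2·a0=0.7768·8.291=6.440; a1+…+a3=5.622 < 6.440 ≤ a1+…+a4=7.701 → R4 fires; X=2 S=6 Z=3 G=4 D=5
Draw 12: a1=2.896, a2=4.944, a3=1.290, a4=1.782, a5=0.590, a0=11.502; τ=−ln(0.2872)/11.502=0.108 → t=1.571; u2·a0=0.5795·11.502=6.665; a1=2.896 < 6.665 ≤ a1+a2=7.840 → R2 fires; X=2 S=5 Z=3 G=3 D=6
Draw 13: a1=2.172, a2=3.090, a3=1.548, a4=1.485, a5=0.590, a0=8.885; τ=−ln(0.2440)/8.885=0.159 → t=1.730; u2·a0=0.0203·8.885=0.180 ≤ a1=2.172 → R1 fires; X=1 S=7 Z=3 G=2 D=6
Draw 14: a1=0.724, a2=2.884, a3=1.548, a4=2.079, a5=0.295, a0=7.530; τ=−ln(0.5957)/7.530=0.069 → t=1.799; u2·a0=0.6410·7.530=4.827; a1+a2=3.608 < 4.827 ≤ a1+…+a3=5.156 → R3 fires; X=2 S=7 Z=2 G=2 D=5
Draw 15: a1=1.448, a2=2.884, a3=0.860, a4=2.079, a5=0.590, a0=7.861; τ=−ln(0.7208)/7.861=0.042 → t=1.840 > T=1.82: stop.
G first becomes ≤ 2 when it reaches 2 at the event at t=0.170.

Threshold first reached at t = 0.170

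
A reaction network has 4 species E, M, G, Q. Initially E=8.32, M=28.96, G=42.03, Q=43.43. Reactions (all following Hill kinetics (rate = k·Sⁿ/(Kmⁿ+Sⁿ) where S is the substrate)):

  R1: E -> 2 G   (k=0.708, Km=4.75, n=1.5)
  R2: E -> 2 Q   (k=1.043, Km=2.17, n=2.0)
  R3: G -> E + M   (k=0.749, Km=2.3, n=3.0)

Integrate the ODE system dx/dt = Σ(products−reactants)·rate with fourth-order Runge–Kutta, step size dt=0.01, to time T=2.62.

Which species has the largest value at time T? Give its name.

RK4 with dt=0.01: 262 steps to T=2.62. Trajectory (selected grid times):
t=0.00: E=8.32 M=28.96 G=42.03 Q=43.43
t=0.29: E=8.11 M=29.18 G=42.10 Q=44.00
t=0.58: E=7.91 M=29.39 G=42.16 Q=44.56
t=0.87: E=7.70 M=29.61 G=42.22 Q=45.12
t=1.16: E=7.50 M=29.83 G=42.28 Q=45.68
t=1.46: E=7.30 M=30.05 G=42.34 Q=46.26
t=1.75: E=7.11 M=30.27 G=42.39 Q=46.81
t=2.04: E=6.92 M=30.49 G=42.43 Q=47.36
t=2.33: E=6.73 M=30.70 G=42.48 Q=47.91
t=2.62: E=6.54 M=30.92 G=42.52 Q=48.46
At T=2.62: E=6.54 M=30.92 G=42.52 Q=48.46; the largest is Q.

Dominant species at T: Q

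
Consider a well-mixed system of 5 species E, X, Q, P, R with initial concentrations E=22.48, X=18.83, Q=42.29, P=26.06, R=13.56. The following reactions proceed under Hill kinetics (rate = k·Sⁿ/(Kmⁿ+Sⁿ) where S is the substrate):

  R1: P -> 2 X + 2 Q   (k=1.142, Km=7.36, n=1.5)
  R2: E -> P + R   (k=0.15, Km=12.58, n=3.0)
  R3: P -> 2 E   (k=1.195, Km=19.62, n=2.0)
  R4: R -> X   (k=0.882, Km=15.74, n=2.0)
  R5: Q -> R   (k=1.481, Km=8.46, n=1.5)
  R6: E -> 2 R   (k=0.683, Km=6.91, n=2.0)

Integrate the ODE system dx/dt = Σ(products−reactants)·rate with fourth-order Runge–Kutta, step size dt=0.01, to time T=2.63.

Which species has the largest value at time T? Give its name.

RK4 with dt=0.01: 263 steps to T=2.63. Trajectory (selected grid times):
t=0.00: E=22.48 X=18.83 Q=42.29 P=26.06 R=13.56
t=0.29: E=22.70 X=19.52 Q=42.47 P=25.59 R=14.24
t=0.58: E=22.92 X=20.21 Q=42.65 P=25.12 R=14.92
t=0.88: E=23.13 X=20.93 Q=42.83 P=24.65 R=15.61
t=1.17: E=23.33 X=21.62 Q=43.00 P=24.19 R=16.28
t=1.46: E=23.53 X=22.32 Q=43.18 P=23.74 R=16.94
t=1.75: E=23.72 X=23.03 Q=43.34 P=23.29 R=17.60
t=2.05: E=23.90 X=23.76 Q=43.51 P=22.83 R=18.28
t=2.34: E=24.08 X=24.47 Q=43.68 P=22.39 R=18.93
t=2.63: E=24.25 X=25.18 Q=43.84 P=21.96 R=19.57
At T=2.63: E=24.25 X=25.18 Q=43.84 P=21.96 R=19.57; the largest is Q.

Dominant species at T: Q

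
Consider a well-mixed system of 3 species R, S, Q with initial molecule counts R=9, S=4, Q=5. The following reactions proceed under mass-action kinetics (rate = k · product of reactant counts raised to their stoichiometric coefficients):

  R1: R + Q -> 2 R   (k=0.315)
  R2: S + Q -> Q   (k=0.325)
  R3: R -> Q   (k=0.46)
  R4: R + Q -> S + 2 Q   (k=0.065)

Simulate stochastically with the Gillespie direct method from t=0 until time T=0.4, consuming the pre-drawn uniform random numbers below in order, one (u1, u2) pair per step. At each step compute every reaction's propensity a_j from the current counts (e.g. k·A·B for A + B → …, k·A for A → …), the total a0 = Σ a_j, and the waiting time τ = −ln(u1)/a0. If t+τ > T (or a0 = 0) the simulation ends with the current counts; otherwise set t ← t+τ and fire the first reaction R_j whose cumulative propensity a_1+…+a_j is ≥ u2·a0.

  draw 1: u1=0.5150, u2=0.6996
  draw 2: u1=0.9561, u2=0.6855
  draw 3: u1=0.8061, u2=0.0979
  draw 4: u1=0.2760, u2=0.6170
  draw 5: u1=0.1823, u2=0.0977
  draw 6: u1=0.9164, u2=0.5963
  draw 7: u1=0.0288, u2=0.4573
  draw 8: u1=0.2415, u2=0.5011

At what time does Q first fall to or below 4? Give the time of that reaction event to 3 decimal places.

t=0.000: R=9 S=4 Q=5
Draw 1: a1=14.175, a2=6.500, a3=4.140, a4=2.925, a0=27.740; τ=−ln(0.5150)/27.740=0.024 → t=0.024; u2·a0=0.6996·27.740=19.407; a1=14.175 < 19.407 ≤ a1+a2=20.675 → R2 fires; R=9 S=3 Q=5
Draw 2: a1=14.175, a2=4.875, a3=4.140, a4=2.925, a0=26.115; τ=−ln(0.9561)/26.115=0.002 → t=0.026; u2·a0=0.6855·26.115=17.902; a1=14.175 < 17.902 ≤ a1+a2=19.050 → R2 fires; R=9 S=2 Q=5
Draw 3: a1=14.175, a2=3.250, a3=4.140, a4=2.925, a0=24.490; τ=−ln(0.8061)/24.490=0.009 → t=0.034; u2·a0=0.0979·24.490=2.398 ≤ a1=14.175 → R1 fires; R=10 S=2 Q=4
Draw 4: a1=12.600, a2=2.600, a3=4.600, a4=2.600, a0=22.400; τ=−ln(0.2760)/22.400=0.057 → t=0.092; u2·a0=0.6170·22.400=13.821; a1=12.600 < 13.821 ≤ a1+a2=15.200 → R2 fires; R=10 S=1 Q=4
Draw 5: a1=12.600, a2=1.300, a3=4.600, a4=2.600, a0=21.100; τ=−ln(0.1823)/21.100=0.081 → t=0.173; u2·a0=0.0977·21.100=2.061 ≤ a1=12.600 → R1 fires; R=11 S=1 Q=3
Draw 6: a1=10.395, a2=0.975, a3=5.060, a4=2.145, a0=18.575; τ=−ln(0.9164)/18.575=0.005 → t=0.177; u2·a0=0.5963·18.575=11.076; a1=10.395 < 11.076 ≤ a1+a2=11.370 → R2 fires; R=11 S=0 Q=3
Draw 7: a1=10.395, a2=0.000, a3=5.060, a4=2.145, a0=17.600; τ=−ln(0.0288)/17.600=0.202 → t=0.379; u2·a0=0.4573·17.600=8.048 ≤ a1=10.395 → R1 fires; R=12 S=0 Q=2
Draw 8: a1=7.560, a2=0.000, a3=5.520, a4=1.560, a0=14.640; τ=−ln(0.2415)/14.640=0.097 → t=0.476 > T=0.4: stop.
Q first becomes ≤ 4 when it reaches 4 at the event at t=0.034.

Threshold first reached at t = 0.034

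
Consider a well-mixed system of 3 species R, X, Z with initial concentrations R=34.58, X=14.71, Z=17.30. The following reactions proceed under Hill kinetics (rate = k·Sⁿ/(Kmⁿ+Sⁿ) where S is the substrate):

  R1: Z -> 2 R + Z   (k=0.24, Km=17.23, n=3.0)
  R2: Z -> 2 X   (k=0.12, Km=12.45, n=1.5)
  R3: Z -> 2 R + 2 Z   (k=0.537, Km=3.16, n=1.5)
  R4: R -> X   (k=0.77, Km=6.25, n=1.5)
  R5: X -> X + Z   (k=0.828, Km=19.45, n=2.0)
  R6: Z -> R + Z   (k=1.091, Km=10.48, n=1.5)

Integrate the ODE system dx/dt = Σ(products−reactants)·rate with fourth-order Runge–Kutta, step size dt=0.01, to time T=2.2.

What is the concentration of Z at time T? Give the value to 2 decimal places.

Z at T = 18.95

RK4 with dt=0.01: 220 steps to T=2.2. Trajectory (selected grid times):
t=0.00: R=34.58 X=14.71 Z=17.30
t=0.24: R=34.88 X=14.92 Z=17.47
t=0.49: R=35.20 X=15.13 Z=17.66
t=0.73: R=35.51 X=15.34 Z=17.84
t=0.98: R=35.83 X=15.56 Z=18.02
t=1.22: R=36.15 X=15.77 Z=18.20
t=1.47: R=36.47 X=15.99 Z=18.39
t=1.71: R=36.79 X=16.20 Z=18.57
t=1.96: R=37.12 X=16.42 Z=18.76
t=2.20: R=37.44 X=16.63 Z=18.95
Read off Z at T=2.2: 18.95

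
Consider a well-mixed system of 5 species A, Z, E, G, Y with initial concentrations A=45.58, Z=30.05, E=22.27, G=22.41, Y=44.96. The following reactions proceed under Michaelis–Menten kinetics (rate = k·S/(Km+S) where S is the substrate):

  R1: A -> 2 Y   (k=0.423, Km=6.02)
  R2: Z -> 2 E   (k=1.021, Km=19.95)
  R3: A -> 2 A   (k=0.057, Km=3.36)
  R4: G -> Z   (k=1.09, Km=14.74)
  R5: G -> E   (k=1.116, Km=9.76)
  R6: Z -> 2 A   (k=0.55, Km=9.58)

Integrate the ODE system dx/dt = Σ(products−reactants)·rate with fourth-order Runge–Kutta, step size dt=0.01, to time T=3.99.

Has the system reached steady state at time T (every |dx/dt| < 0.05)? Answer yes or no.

Steady state at T: no

RK4 with dt=0.01: 399 steps to T=3.99. Trajectory (selected grid times):
t=0.00: A=45.58 Z=30.05 E=22.27 G=22.41 Y=44.96
t=0.44: A=45.81 Z=29.88 E=23.15 G=21.78 Y=45.29
t=0.89: A=46.04 Z=29.71 E=24.05 G=21.15 Y=45.63
t=1.33: A=46.26 Z=29.54 E=24.92 G=20.53 Y=45.95
t=1.77: A=46.48 Z=29.37 E=25.78 G=19.92 Y=46.28
t=2.22: A=46.71 Z=29.19 E=26.67 G=19.31 Y=46.62
t=2.66: A=46.94 Z=29.01 E=27.52 G=18.71 Y=46.95
t=3.10: A=47.16 Z=28.83 E=28.38 G=18.12 Y=47.28
t=3.55: A=47.38 Z=28.64 E=29.24 G=17.53 Y=47.62
t=3.99: A=47.60 Z=28.45 E=30.09 G=16.96 Y=47.95
Rates at T: R1=0.3755, R2=0.6002, R3=0.0532, R4=0.5832, R5=0.7083, R6=0.4115
dx/dt at T (Σ net stoichiometry × rate): A=+0.5007, Z=-0.4285, E=+1.9087, G=-1.2915, Y=+0.7510
Largest |dx/dt| is |+1.9087| (E) ≥ 0.05 → not steady.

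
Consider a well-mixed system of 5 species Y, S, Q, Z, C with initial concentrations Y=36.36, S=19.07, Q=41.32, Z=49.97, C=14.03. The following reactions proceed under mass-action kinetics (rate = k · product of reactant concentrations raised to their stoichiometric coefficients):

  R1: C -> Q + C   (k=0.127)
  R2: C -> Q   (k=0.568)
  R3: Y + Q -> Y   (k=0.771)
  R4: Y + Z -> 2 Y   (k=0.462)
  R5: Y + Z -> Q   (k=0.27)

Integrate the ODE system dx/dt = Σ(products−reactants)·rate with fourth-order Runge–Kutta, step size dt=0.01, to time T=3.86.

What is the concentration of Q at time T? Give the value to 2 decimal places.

RK4 with dt=0.01: 386 steps to T=3.86. Trajectory (selected grid times):
t=0.00: Y=36.36 S=19.07 Q=41.32 Z=49.97 C=14.03
t=0.43: Y=49.47 S=19.07 Q=0.20 Z=0.00 C=10.99
t=0.86: Y=49.47 S=19.07 Q=0.16 Z=0.00 C=8.61
t=1.29: Y=49.47 S=19.07 Q=0.12 Z=0.00 C=6.74
t=1.72: Y=49.47 S=19.07 Q=0.10 Z=0.00 C=5.28
t=2.14: Y=49.47 S=19.07 Q=0.08 Z=0.00 C=4.16
t=2.57: Y=49.47 S=19.07 Q=0.06 Z=0.00 C=3.26
t=3.00: Y=49.47 S=19.07 Q=0.05 Z=0.00 C=2.55
t=3.43: Y=49.47 S=19.07 Q=0.04 Z=0.00 C=2.00
t=3.86: Y=49.47 S=19.07 Q=0.03 Z=0.00 C=1.57
Read off Q at T=3.86: 0.03

Q at T = 0.03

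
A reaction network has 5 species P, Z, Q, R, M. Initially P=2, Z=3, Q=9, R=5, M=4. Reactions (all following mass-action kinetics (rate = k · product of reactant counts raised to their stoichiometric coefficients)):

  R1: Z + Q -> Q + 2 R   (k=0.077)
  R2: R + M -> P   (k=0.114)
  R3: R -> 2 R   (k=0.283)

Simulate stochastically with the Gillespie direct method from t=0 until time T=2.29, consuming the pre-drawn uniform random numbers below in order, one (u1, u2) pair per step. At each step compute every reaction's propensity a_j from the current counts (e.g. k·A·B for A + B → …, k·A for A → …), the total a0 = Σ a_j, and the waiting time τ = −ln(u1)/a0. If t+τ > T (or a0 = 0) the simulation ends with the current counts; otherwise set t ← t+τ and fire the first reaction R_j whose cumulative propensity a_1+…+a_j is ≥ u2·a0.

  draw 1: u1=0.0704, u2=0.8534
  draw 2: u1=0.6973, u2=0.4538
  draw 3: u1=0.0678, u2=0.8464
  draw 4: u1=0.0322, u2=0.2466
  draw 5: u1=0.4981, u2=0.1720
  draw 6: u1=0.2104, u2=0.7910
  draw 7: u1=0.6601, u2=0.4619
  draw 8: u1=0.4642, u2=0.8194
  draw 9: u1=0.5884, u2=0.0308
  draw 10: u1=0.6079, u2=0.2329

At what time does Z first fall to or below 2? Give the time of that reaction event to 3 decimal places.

Threshold first reached at t = 1.621

t=0.000: P=2 Z=3 Q=9 R=5 M=4
Draw 1: a1=2.079, a2=2.280, a3=1.415, a0=5.774; τ=−ln(0.0704)/5.774=0.460 → t=0.460; u2·a0=0.8534·5.774=4.928; a1+a2=4.359 < 4.928 ≤ a1+…+a3=5.774 → R3 fires; P=2 Z=3 Q=9 R=6 M=4
Draw 2: a1=2.079, a2=2.736, a3=1.698, a0=6.513; τ=−ln(0.6973)/6.513=0.055 → t=0.515; u2·a0=0.4538·6.513=2.956; a1=2.079 < 2.956 ≤ a1+a2=4.815 → R2 fires; P=3 Z=3 Q=9 R=5 M=3
Draw 3: a1=2.079, a2=1.710, a3=1.415, a0=5.204; τ=−ln(0.0678)/5.204=0.517 → t=1.032; u2·a0=0.8464·5.204=4.405; a1+a2=3.789 < 4.405 ≤ a1+…+a3=5.204 → R3 fires; P=3 Z=3 Q=9 R=6 M=3
Draw 4: a1=2.079, a2=2.052, a3=1.698, a0=5.829; τ=−ln(0.0322)/5.829=0.589 → t=1.621; u2·a0=0.2466·5.829=1.437 ≤ a1=2.079 → R1 fires; P=3 Z=2 Q=9 R=8 M=3
Draw 5: a1=1.386, a2=2.736, a3=2.264, a0=6.386; τ=−ln(0.4981)/6.386=0.109 → t=1.731; u2·a0=0.1720·6.386=1.098 ≤ a1=1.386 → R1 fires; P=3 Z=1 Q=9 R=10 M=3
Draw 6: a1=0.693, a2=3.420, a3=2.830, a0=6.943; τ=−ln(0.2104)/6.943=0.225 → t=1.955; u2·a0=0.7910·6.943=5.492; a1+a2=4.113 < 5.492 ≤ a1+…+a3=6.943 → R3 fires; P=3 Z=1 Q=9 R=11 M=3
Draw 7: a1=0.693, a2=3.762, a3=3.113, a0=7.568; τ=−ln(0.6601)/7.568=0.055 → t=2.010; u2·a0=0.4619·7.568=3.496; a1=0.693 < 3.496 ≤ a1+a2=4.455 → R2 fires; P=4 Z=1 Q=9 R=10 M=2
Draw 8: a1=0.693, a2=2.280, a3=2.830, a0=5.803; τ=−ln(0.4642)/5.803=0.132 → t=2.142; u2·a0=0.8194·5.803=4.755; a1+a2=2.973 < 4.755 ≤ a1+…+a3=5.803 → R3 fires; P=4 Z=1 Q=9 R=11 M=2
Draw 9: a1=0.693, a2=2.508, a3=3.113, a0=6.314; τ=−ln(0.5884)/6.314=0.084 → t=2.226; u2·a0=0.0308·6.314=0.194 ≤ a1=0.693 → R1 fires; P=4 Z=0 Q=9 R=13 M=2
Draw 10: a1=0.000, a2=2.964, a3=3.679, a0=6.643; τ=−ln(0.6079)/6.643=0.075 → t=2.301 > T=2.29: stop.
Z first becomes ≤ 2 when it reaches 2 at the event at t=1.621.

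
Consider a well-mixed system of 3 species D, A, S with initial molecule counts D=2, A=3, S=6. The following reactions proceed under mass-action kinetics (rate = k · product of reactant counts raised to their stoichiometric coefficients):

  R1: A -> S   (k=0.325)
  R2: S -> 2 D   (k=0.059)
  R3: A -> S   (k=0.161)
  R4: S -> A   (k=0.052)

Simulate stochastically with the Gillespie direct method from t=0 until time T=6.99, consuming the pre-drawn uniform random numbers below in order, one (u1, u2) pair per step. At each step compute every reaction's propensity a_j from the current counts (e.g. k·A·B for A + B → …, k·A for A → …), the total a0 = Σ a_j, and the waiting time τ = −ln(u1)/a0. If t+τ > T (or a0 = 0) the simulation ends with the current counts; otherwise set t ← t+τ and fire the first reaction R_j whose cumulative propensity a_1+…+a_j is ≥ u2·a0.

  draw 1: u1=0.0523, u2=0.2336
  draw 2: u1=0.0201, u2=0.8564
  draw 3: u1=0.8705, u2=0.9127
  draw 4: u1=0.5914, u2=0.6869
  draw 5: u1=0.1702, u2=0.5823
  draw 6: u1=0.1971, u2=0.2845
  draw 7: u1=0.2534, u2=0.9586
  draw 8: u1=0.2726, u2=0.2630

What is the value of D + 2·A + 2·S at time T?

Value at T = 20

Check how each reaction changes W = D + 2·A + 2·S (weight of products minus weight of reactants):
R1: A -> S: (2·1) − (2·1) = 2 − 2 = 0
R2: S -> 2 D: (1·2) − (2·1) = 2 − 2 = 0
R3: A -> S: (2·1) − (2·1) = 2 − 2 = 0
R4: S -> A: (2·1) − (2·1) = 2 − 2 = 0
Every reaction leaves W unchanged, so W is conserved and no simulation is needed: W(T) = W(0) = 2 + 2·3 + 2·6 = 20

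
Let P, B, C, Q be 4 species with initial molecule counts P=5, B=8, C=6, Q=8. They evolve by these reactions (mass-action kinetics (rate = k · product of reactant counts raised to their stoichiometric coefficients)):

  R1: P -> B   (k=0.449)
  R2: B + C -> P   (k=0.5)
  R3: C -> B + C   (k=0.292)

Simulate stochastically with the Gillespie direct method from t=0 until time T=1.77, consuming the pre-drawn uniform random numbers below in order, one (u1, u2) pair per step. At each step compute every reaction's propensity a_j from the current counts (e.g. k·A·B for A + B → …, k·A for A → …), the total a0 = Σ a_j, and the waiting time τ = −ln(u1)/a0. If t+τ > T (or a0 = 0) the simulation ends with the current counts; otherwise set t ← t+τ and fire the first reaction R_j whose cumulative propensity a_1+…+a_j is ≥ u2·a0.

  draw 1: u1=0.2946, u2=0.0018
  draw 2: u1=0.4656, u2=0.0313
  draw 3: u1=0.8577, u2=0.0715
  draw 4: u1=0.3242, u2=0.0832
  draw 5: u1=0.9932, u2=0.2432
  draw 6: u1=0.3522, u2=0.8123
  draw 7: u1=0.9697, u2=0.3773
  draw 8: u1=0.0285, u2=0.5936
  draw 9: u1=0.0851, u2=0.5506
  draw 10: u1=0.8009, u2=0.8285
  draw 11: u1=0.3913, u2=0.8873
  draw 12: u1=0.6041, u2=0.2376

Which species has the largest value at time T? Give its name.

t=0.000: P=5 B=8 C=6 Q=8
Draw 1: a1=2.245, a2=24.000, a3=1.752, a0=27.997; τ=−ln(0.2946)/27.997=0.044 → t=0.044; u2·a0=0.0018·27.997=0.050 ≤ a1=2.245 → R1 fires; P=4 B=9 C=6 Q=8
Draw 2: a1=1.796, a2=27.000, a3=1.752, a0=30.548; τ=−ln(0.4656)/30.548=0.025 → t=0.069; u2·a0=0.0313·30.548=0.956 ≤ a1=1.796 → R1 fires; P=3 B=10 C=6 Q=8
Draw 3: a1=1.347, a2=30.000, a3=1.752, a0=33.099; τ=−ln(0.8577)/33.099=0.005 → t=0.073; u2·a0=0.0715·33.099=2.367; a1=1.347 < 2.367 ≤ a1+a2=31.347 → R2 fires; P=4 B=9 C=5 Q=8
Draw 4: a1=1.796, a2=22.500, a3=1.460, a0=25.756; τ=−ln(0.3242)/25.756=0.044 → t=0.117; u2·a0=0.0832·25.756=2.143; a1=1.796 < 2.143 ≤ a1+a2=24.296 → R2 fires; P=5 B=8 C=4 Q=8
Draw 5: a1=2.245, a2=16.000, a3=1.168, a0=19.413; τ=−ln(0.9932)/19.413=0.000 → t=0.117; u2·a0=0.2432·19.413=4.721; a1=2.245 < 4.721 ≤ a1+a2=18.245 → R2 fires; P=6 B=7 C=3 Q=8
Draw 6: a1=2.694, a2=10.500, a3=0.876, a0=14.070; τ=−ln(0.3522)/14.070=0.074 → t=0.192; u2·a0=0.8123·14.070=11.429; a1=2.694 < 11.429 ≤ a1+a2=13.194 → R2 fires; P=7 B=6 C=2 Q=8
Draw 7: a1=3.143, a2=6.000, a3=0.584, a0=9.727; τ=−ln(0.9697)/9.727=0.003 → t=0.195; u2·a0=0.3773·9.727=3.670; a1=3.143 < 3.670 ≤ a1+a2=9.143 → R2 fires; P=8 B=5 C=1 Q=8
Draw 8: a1=3.592, a2=2.500, a3=0.292, a0=6.384; τ=−ln(0.0285)/6.384=0.557 → t=0.752; u2·a0=0.5936·6.384=3.790; a1=3.592 < 3.790 ≤ a1+a2=6.092 → R2 fires; P=9 B=4 C=0 Q=8
Draw 9: a1=4.041, a2=0.000, a3=0.000, a0=4.041; τ=−ln(0.0851)/4.041=0.610 → t=1.362; u2·a0=0.5506·4.041=2.225 ≤ a1=4.041 → R1 fires; P=8 B=5 C=0 Q=8
Draw 10: a1=3.592, a2=0.000, a3=0.000, a0=3.592; τ=−ln(0.8009)/3.592=0.062 → t=1.424; u2·a0=0.8285·3.592=2.976 ≤ a1=3.592 → R1 fires; P=7 B=6 C=0 Q=8
Draw 11: a1=3.143, a2=0.000, a3=0.000, a0=3.143; τ=−ln(0.3913)/3.143=0.299 → t=1.722; u2·a0=0.8873·3.143=2.789 ≤ a1=3.143 → R1 fires; P=6 B=7 C=0 Q=8
Draw 12: a1=2.694, a2=0.000, a3=0.000, a0=2.694; τ=−ln(0.6041)/2.694=0.187 → t=1.909 > T=1.77: stop.
At T=1.77: P=6 B=7 C=0 Q=8; the largest is Q.

Dominant species at T: Q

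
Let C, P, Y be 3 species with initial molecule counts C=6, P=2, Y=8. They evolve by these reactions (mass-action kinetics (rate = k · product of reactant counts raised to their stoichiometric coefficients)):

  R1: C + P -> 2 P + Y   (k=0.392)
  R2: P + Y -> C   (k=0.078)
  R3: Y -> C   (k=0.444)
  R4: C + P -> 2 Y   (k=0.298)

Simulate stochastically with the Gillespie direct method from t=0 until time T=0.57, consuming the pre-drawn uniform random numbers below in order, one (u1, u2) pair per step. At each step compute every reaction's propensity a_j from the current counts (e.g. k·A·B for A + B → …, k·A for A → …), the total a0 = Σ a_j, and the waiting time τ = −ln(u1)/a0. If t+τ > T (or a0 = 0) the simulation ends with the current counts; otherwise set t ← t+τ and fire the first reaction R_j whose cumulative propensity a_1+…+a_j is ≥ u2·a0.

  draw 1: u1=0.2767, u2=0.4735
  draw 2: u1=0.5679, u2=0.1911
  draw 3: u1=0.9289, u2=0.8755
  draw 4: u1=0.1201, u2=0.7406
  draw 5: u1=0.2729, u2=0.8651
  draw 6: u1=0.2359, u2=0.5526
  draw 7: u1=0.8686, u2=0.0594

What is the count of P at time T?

P at T = 1

t=0.000: C=6 P=2 Y=8
Draw 1: a1=4.704, a2=1.248, a3=3.552, a4=3.576, a0=13.080; τ=−ln(0.2767)/13.080=0.098 → t=0.098; u2·a0=0.4735·13.080=6.193; a1+a2=5.952 < 6.193 ≤ a1+…+a3=9.504 → R3 fires; C=7 P=2 Y=7
Draw 2: a1=5.488, a2=1.092, a3=3.108, a4=4.172, a0=13.860; τ=−ln(0.5679)/13.860=0.041 → t=0.139; u2·a0=0.1911·13.860=2.649 ≤ a1=5.488 → R1 fires; C=6 P=3 Y=8
Draw 3: a1=7.056, a2=1.872, a3=3.552, a4=5.364, a0=17.844; τ=−ln(0.9289)/17.844=0.004 → t=0.143; u2·a0=0.8755·17.844=15.622; a1+…+a3=12.480 < 15.622 ≤ a1+…+a4=17.844 → R4 fires; C=5 P=2 Y=10
Draw 4: a1=3.920, a2=1.560, a3=4.440, a4=2.980, a0=12.900; τ=−ln(0.1201)/12.900=0.164 → t=0.307; u2·a0=0.7406·12.900=9.554; a1+a2=5.480 < 9.554 ≤ a1+…+a3=9.920 → R3 fires; C=6 P=2 Y=9
Draw 5: a1=4.704, a2=1.404, a3=3.996, a4=3.576, a0=13.680; τ=−ln(0.2729)/13.680=0.095 → t=0.402; u2·a0=0.8651·13.680=11.835; a1+…+a3=10.104 < 11.835 ≤ a1+…+a4=13.680 → R4 fires; C=5 P=1 Y=11
Draw 6: a1=1.960, a2=0.858, a3=4.884, a4=1.490, a0=9.192; τ=−ln(0.2359)/9.192=0.157 → t=0.560; u2·a0=0.5526·9.192=5.079; a1+a2=2.818 < 5.079 ≤ a1+…+a3=7.702 → R3 fires; C=6 P=1 Y=10
Draw 7: a1=2.352, a2=0.780, a3=4.440, a4=1.788, a0=9.360; τ=−ln(0.8686)/9.360=0.015 → t=0.575 > T=0.57: stop.
Read off P at T=0.57: 1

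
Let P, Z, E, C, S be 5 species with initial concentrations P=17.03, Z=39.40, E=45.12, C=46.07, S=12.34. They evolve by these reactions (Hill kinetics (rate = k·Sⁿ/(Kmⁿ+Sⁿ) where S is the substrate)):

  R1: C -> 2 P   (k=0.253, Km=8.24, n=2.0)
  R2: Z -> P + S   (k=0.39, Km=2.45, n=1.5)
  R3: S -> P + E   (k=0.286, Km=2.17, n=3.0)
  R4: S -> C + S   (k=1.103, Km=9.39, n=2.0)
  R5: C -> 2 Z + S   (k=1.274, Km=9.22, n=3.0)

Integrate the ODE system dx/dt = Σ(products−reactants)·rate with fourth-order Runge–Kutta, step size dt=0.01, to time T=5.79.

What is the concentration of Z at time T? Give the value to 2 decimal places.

RK4 with dt=0.01: 579 steps to T=5.79. Trajectory (selected grid times):
t=0.00: P=17.03 Z=39.40 E=45.12 C=46.07 S=12.34
t=0.64: P=17.77 Z=40.77 E=45.30 C=45.56 S=13.21
t=1.29: P=18.53 Z=42.16 E=45.49 C=45.07 S=14.10
t=1.93: P=19.27 Z=43.53 E=45.67 C=44.60 S=14.97
t=2.57: P=20.01 Z=44.90 E=45.85 C=44.15 S=15.84
t=3.22: P=20.76 Z=46.30 E=46.04 C=43.71 S=16.73
t=3.86: P=21.50 Z=47.66 E=46.22 C=43.29 S=17.60
t=4.50: P=22.25 Z=49.03 E=46.40 C=42.88 S=18.47
t=5.15: P=23.00 Z=50.42 E=46.59 C=42.48 S=19.36
t=5.79: P=23.74 Z=51.79 E=46.77 C=42.09 S=20.23
Read off Z at T=5.79: 51.79

Z at T = 51.79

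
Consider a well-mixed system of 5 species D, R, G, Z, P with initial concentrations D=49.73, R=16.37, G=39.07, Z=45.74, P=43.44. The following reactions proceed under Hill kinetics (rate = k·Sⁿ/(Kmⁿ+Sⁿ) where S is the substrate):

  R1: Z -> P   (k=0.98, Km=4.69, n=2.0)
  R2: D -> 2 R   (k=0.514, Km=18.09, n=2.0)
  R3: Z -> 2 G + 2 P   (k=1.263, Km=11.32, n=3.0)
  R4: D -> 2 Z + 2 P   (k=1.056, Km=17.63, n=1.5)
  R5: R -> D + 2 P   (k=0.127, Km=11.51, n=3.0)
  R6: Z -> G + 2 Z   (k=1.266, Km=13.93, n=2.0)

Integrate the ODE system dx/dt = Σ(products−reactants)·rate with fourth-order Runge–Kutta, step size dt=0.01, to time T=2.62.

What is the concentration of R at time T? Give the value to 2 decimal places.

R at T = 18.47

RK4 with dt=0.01: 262 steps to T=2.62. Trajectory (selected grid times):
t=0.00: D=49.73 R=16.37 G=39.07 Z=45.74 P=43.44
t=0.29: D=49.37 R=16.61 G=40.13 Z=45.94 P=45.00
t=0.58: D=49.02 R=16.84 G=41.19 Z=46.14 P=46.57
t=0.87: D=48.66 R=17.07 G=42.24 Z=46.34 P=48.13
t=1.16: D=48.31 R=17.31 G=43.30 Z=46.53 P=49.69
t=1.46: D=47.94 R=17.55 G=44.40 Z=46.73 P=51.31
t=1.75: D=47.59 R=17.78 G=45.46 Z=46.93 P=52.87
t=2.04: D=47.24 R=18.01 G=46.52 Z=47.12 P=54.43
t=2.33: D=46.89 R=18.24 G=47.58 Z=47.32 P=55.99
t=2.62: D=46.54 R=18.47 G=48.64 Z=47.51 P=57.55
Read off R at T=2.62: 18.47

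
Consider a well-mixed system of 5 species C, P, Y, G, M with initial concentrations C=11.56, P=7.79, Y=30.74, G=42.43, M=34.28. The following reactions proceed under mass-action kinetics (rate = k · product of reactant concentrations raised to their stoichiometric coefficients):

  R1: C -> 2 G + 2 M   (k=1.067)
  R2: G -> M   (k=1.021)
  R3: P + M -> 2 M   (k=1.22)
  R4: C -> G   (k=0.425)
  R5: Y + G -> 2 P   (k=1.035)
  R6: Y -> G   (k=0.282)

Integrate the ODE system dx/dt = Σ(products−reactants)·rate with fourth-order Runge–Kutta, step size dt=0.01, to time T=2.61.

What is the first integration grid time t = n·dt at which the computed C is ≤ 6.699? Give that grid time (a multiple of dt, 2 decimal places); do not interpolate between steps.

Threshold first reached at t = 0.37

RK4 with dt=0.01: 261 steps to T=2.61. Trajectory (selected grid times):
t=0.00: C=11.56 P=7.79 Y=30.74 G=42.43 M=34.28
t=0.29: C=7.50 P=0.04 Y=0.16 G=14.40 M=113.41
t=0.36: C=6.76 P=0.01 Y=0.06 G=14.54 M=115.74
t=0.37: C=6.66 P=0.01 Y=0.05 G=14.55 M=116.05
t=0.58: C=4.87 P=0.00 Y=0.00 G=14.45 M=121.84
t=0.87: C=3.16 P=0.00 Y=0.00 G=13.26 M=128.41
t=1.16: C=2.05 P=0.00 Y=0.00 G=11.49 M=133.67
t=1.45: C=1.33 P=0.00 Y=0.00 G=9.60 M=137.82
t=1.74: C=0.86 P=0.00 Y=0.00 G=7.83 M=141.06
t=2.03: C=0.56 P=0.00 Y=0.00 G=6.27 M=143.58
t=2.32: C=0.36 P=0.00 Y=0.00 G=4.95 M=145.51
t=2.61: C=0.24 P=0.00 Y=0.00 G=3.87 M=146.99
C(0.36)=6.756 > 6.699 but C(0.37)=6.656 ≤ 6.699, so the first grid time is t=0.37.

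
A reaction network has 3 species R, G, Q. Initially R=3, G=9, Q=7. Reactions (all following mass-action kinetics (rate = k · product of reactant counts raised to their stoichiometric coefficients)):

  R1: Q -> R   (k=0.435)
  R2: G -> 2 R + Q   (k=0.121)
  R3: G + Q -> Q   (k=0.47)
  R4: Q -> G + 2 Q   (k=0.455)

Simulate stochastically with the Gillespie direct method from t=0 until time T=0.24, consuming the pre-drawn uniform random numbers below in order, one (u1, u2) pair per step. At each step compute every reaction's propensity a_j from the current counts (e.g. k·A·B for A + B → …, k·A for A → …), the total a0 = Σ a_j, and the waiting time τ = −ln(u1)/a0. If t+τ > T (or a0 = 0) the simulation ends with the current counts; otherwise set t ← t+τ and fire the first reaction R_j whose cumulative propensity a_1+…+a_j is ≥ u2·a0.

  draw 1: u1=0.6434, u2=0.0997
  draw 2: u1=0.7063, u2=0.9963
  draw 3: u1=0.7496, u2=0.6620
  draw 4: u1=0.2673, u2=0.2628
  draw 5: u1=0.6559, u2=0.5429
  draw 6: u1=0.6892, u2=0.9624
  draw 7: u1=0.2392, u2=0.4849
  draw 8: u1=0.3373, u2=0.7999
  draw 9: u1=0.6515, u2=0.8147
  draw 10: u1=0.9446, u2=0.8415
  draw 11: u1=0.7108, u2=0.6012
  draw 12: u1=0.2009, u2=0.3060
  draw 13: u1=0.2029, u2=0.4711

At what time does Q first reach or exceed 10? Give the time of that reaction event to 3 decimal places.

Threshold first reached at t = 0.080

t=0.000: R=3 G=9 Q=7
Draw 1: a1=3.045, a2=1.089, a3=29.610, a4=3.185, a0=36.929; τ=−ln(0.6434)/36.929=0.012 → t=0.012; u2·a0=0.0997·36.929=3.682; a1=3.045 < 3.682 ≤ a1+a2=4.134 → R2 fires; R=5 G=8 Q=8
Draw 2: a1=3.480, a2=0.968, a3=30.080, a4=3.640, a0=38.168; τ=−ln(0.7063)/38.168=0.009 → t=0.021; u2·a0=0.9963·38.168=38.027; a1+…+a3=34.528 < 38.027 ≤ a1+…+a4=38.168 → R4 fires; R=5 G=9 Q=9
Draw 3: a1=3.915, a2=1.089, a3=38.070, a4=4.095, a0=47.169; τ=−ln(0.7496)/47.169=0.006 → t=0.027; u2·a0=0.6620·47.169=31.226; a1+a2=5.004 < 31.226 ≤ a1+…+a3=43.074 → R3 fires; R=5 G=8 Q=9
Draw 4: a1=3.915, a2=0.968, a3=33.840, a4=4.095, a0=42.818; τ=−ln(0.2673)/42.818=0.031 → t=0.058; u2·a0=0.2628·42.818=11.253; a1+a2=4.883 < 11.253 ≤ a1+…+a3=38.723 → R3 fires; R=5 G=7 Q=9
Draw 5: a1=3.915, a2=0.847, a3=29.610, a4=4.095, a0=38.467; τ=−ln(0.6559)/38.467=0.011 → t=0.069; u2·a0=0.5429·38.467=20.884; a1+a2=4.762 < 20.884 ≤ a1+…+a3=34.372 → R3 fires; R=5 G=6 Q=9
Draw 6: a1=3.915, a2=0.726, a3=25.380, a4=4.095, a0=34.116; τ=−ln(0.6892)/34.116=0.011 → t=0.080; u2·a0=0.9624·34.116=32.833; a1+…+a3=30.021 < 32.833 ≤ a1+…+a4=34.116 → R4 fires; R=5 G=7 Q=10
Draw 7: a1=4.350, a2=0.847, a3=32.900, a4=4.550, a0=42.647; τ=−ln(0.2392)/42.647=0.034 → t=0.113; u2·a0=0.4849·42.647=20.680; a1+a2=5.197 < 20.680 ≤ a1+…+a3=38.097 → R3 fires; R=5 G=6 Q=10
Draw 8: a1=4.350, a2=0.726, a3=28.200, a4=4.550, a0=37.826; τ=−ln(0.3373)/37.826=0.029 → t=0.142; u2·a0=0.7999·37.826=30.257; a1+a2=5.076 < 30.257 ≤ a1+…+a3=33.276 → R3 fires; R=5 G=5 Q=10
Draw 9: a1=4.350, a2=0.605, a3=23.500, a4=4.550, a0=33.005; τ=−ln(0.6515)/33.005=0.013 → t=0.155; u2·a0=0.8147·33.005=26.889; a1+a2=4.955 < 26.889 ≤ a1+…+a3=28.455 → R3 fires; R=5 G=4 Q=10
Draw 10: a1=4.350, a2=0.484, a3=18.800, a4=4.550, a0=28.184; τ=−ln(0.9446)/28.184=0.002 → t=0.157; u2·a0=0.8415·28.184=23.717; a1+…+a3=23.634 < 23.717 ≤ a1+…+a4=28.184 → R4 fires; R=5 G=5 Q=11
Draw 11: a1=4.785, a2=0.605, a3=25.850, a4=5.005, a0=36.245; τ=−ln(0.7108)/36.245=0.009 → t=0.167; u2·a0=0.6012·36.245=21.790; a1+a2=5.390 < 21.790 ≤ a1+…+a3=31.240 → R3 fires; R=5 G=4 Q=11
Draw 12: a1=4.785, a2=0.484, a3=20.680, a4=5.005, a0=30.954; τ=−ln(0.2009)/30.954=0.052 → t=0.218; u2·a0=0.3060·30.954=9.472; a1+a2=5.269 < 9.472 ≤ a1+…+a3=25.949 → R3 fires; R=5 G=3 Q=11
Draw 13: a1=4.785, a2=0.363, a3=15.510, a4=5.005, a0=25.663; τ=−ln(0.2029)/25.663=0.062 → t=0.281 > T=0.24: stop.
Q first becomes ≥ 10 when it reaches 10 at the event at t=0.080.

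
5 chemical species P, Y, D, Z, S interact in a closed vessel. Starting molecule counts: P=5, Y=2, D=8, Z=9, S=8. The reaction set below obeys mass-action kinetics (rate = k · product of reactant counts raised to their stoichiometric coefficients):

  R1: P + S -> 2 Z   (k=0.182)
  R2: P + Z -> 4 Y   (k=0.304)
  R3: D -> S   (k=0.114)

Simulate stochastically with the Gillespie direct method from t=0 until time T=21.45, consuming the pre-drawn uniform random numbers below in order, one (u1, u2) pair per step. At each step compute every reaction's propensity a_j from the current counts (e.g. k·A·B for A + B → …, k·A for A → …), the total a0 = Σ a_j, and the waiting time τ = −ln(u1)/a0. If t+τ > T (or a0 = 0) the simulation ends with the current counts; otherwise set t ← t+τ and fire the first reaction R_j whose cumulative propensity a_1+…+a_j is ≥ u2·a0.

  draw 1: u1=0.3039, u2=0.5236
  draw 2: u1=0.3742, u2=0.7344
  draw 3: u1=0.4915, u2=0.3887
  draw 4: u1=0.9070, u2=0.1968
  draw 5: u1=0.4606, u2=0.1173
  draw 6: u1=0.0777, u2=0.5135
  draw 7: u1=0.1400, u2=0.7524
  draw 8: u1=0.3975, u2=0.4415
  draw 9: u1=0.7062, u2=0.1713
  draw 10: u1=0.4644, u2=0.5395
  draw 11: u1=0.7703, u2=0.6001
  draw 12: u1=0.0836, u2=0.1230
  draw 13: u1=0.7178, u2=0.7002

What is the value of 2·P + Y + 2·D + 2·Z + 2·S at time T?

Check how each reaction changes W = 2·P + Y + 2·D + 2·Z + 2·S (weight of products minus weight of reactants):
R1: P + S -> 2 Z: (2·2) − (2·1 + 2·1) = 4 − 4 = 0
R2: P + Z -> 4 Y: (1·4) − (2·1 + 2·1) = 4 − 4 = 0
R3: D -> S: (2·1) − (2·1) = 2 − 2 = 0
Every reaction leaves W unchanged, so W is conserved and no simulation is needed: W(T) = W(0) = 2·5 + 2 + 2·8 + 2·9 + 2·8 = 62

Value at T = 62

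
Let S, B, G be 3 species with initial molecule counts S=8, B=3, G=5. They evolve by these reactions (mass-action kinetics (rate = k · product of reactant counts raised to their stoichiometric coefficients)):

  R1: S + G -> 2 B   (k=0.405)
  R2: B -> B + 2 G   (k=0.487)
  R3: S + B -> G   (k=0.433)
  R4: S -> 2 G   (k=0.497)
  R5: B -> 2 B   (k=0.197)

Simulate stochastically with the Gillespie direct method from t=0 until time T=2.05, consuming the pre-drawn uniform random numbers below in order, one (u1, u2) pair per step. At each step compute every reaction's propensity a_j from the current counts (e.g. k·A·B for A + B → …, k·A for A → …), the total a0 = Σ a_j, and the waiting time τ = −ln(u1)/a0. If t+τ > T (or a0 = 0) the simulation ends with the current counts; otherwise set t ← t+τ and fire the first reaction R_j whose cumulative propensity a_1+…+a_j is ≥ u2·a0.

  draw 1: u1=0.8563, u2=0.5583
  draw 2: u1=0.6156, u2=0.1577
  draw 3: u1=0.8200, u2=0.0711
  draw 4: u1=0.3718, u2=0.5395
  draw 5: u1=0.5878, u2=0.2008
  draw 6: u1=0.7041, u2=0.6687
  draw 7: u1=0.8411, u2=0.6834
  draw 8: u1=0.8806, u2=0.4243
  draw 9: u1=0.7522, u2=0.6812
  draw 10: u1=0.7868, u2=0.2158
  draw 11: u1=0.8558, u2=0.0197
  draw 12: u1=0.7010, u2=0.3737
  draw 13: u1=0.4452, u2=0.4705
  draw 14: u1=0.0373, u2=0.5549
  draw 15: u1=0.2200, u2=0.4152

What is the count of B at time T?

t=0.000: S=8 B=3 G=5
Draw 1: a1=16.200, a2=1.461, a3=10.392, a4=3.976, a5=0.591, a0=32.620; τ=−ln(0.8563)/32.620=0.005 → t=0.005; u2·a0=0.5583·32.620=18.212; a1+a2=17.661 < 18.212 ≤ a1+…+a3=28.053 → R3 fires; S=7 B=2 G=6
Draw 2: a1=17.010, a2=0.974, a3=6.062, a4=3.479, a5=0.394, a0=27.919; τ=−ln(0.6156)/27.919=0.017 → t=0.022; u2·a0=0.1577·27.919=4.403 ≤ a1=17.010 → R1 fires; S=6 B=4 G=5
Draw 3: a1=12.150, a2=1.948, a3=10.392, a4=2.982, a5=0.788, a0=28.260; τ=−ln(0.8200)/28.260=0.007 → t=0.029; u2·a0=0.0711·28.260=2.009 ≤ a1=12.150 → R1 fires; S=5 B=6 G=4
Draw 4: a1=8.100, a2=2.922, a3=12.990, a4=2.485, a5=1.182, a0=27.679; τ=−ln(0.3718)/27.679=0.036 → t=0.065; u2·a0=0.5395·27.679=14.933; a1+a2=11.022 < 14.933 ≤ a1+…+a3=24.012 → R3 fires; S=4 B=5 G=5
Draw 5: a1=8.100, a2=2.435, a3=8.660, a4=1.988, a5=0.985, a0=22.168; τ=−ln(0.5878)/22.168=0.024 → t=0.089; u2·a0=0.2008·22.168=4.451 ≤ a1=8.100 → R1 fires; S=3 B=7 G=4
Draw 6: a1=4.860, a2=3.409, a3=9.093, a4=1.491, a5=1.379, a0=20.232; τ=−ln(0.7041)/20.232=0.017 → t=0.106; u2·a0=0.6687·20.232=13.529; a1+a2=8.269 < 13.529 ≤ a1+…+a3=17.362 → R3 fires; S=2 B=6 G=5
Draw 7: a1=4.050, a2=2.922, a3=5.196, a4=0.994, a5=1.182, a0=14.344; τ=−ln(0.8411)/14.344=0.012 → t=0.118; u2·a0=0.6834·14.344=9.803; a1+a2=6.972 < 9.803 ≤ a1+…+a3=12.168 → R3 fires; S=1 B=5 G=6
Draw 8: a1=2.430, a2=2.435, a3=2.165, a4=0.497, a5=0.985, a0=8.512; τ=−ln(0.8806)/8.512=0.015 → t=0.133; u2·a0=0.4243·8.512=3.612; a1=2.430 < 3.612 ≤ a1+a2=4.865 → R2 fires; S=1 B=5 G=8
Draw 9: a1=3.240, a2=2.435, a3=2.165, a4=0.497, a5=0.985, a0=9.322; τ=−ln(0.7522)/9.322=0.031 → t=0.164; u2·a0=0.6812·9.322=6.350; a1+a2=5.675 < 6.350 ≤ a1+…+a3=7.840 → R3 fires; S=0 B=4 G=9
Draw 10: a1=0.000, a2=1.948, a3=0.000, a4=0.000, a5=0.788, a0=2.736; τ=−ln(0.7868)/2.736=0.088 → t=0.251; u2·a0=0.2158·2.736=0.590; a1=0.000 < 0.590 ≤ a1+a2=1.948 → R2 fires; S=0 B=4 G=11
Draw 11: a1=0.000, a2=1.948, a3=0.000, a4=0.000, a5=0.788, a0=2.736; τ=−ln(0.8558)/2.736=0.057 → t=0.308; u2·a0=0.0197·2.736=0.054; a1=0.000 < 0.054 ≤ a1+a2=1.948 → R2 fires; S=0 B=4 G=13
Draw 12: a1=0.000, a2=1.948, a3=0.000, a4=0.000, a5=0.788, a0=2.736; τ=−ln(0.7010)/2.736=0.130 → t=0.438; u2·a0=0.3737·2.736=1.022; a1=0.000 < 1.022 ≤ a1+a2=1.948 → R2 fires; S=0 B=4 G=15
Draw 13: a1=0.000, a2=1.948, a3=0.000, a4=0.000, a5=0.788, a0=2.736; τ=−ln(0.4452)/2.736=0.296 → t=0.734; u2·a0=0.4705·2.736=1.287; a1=0.000 < 1.287 ≤ a1+a2=1.948 → R2 fires; S=0 B=4 G=17
Draw 14: a1=0.000, a2=1.948, a3=0.000, a4=0.000, a5=0.788, a0=2.736; τ=−ln(0.0373)/2.736=1.202 → t=1.936; u2·a0=0.5549·2.736=1.518; a1=0.000 < 1.518 ≤ a1+a2=1.948 → R2 fires; S=0 B=4 G=19
Draw 15: a1=0.000, a2=1.948, a3=0.000, a4=0.000, a5=0.788, a0=2.736; τ=−ln(0.2200)/2.736=0.553 → t=2.489 > T=2.05: stop.
Read off B at T=2.05: 4

B at T = 4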